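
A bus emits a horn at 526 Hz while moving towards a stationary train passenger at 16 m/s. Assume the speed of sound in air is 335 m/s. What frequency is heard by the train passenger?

Moving source, stationary observer: f' = f · v/(v − v_s) since the source is approaching.
f' = 526 × 335/(335 − 16) = 526 × 335/319 ≈ 552 Hz.

552 Hz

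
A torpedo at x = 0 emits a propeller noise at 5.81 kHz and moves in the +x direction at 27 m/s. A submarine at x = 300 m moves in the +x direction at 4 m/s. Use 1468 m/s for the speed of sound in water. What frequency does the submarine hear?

The observer lies on the +x side, so the source is heading toward the observer and the observer is heading away from the source.
Both move, so f' = f · (v − v_o)/(v − v_s).
f' = 5.81 × (1468 − 4)/(1468 − 27) = 5.81 × 1464/1441 ≈ 5.90 kHz.

5.90 kHz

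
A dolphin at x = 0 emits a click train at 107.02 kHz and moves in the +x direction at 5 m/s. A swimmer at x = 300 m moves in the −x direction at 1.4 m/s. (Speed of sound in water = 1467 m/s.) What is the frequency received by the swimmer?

107.5 kHz

The observer lies on the +x side, so the source is heading toward the observer and the observer is heading toward the source.
With source approaching and observer approaching, f' = f · (v + v_o)/(v − v_s).
f' = 107.02 × (1467 + 1.4)/(1467 − 5) = 107.02 × 1468.4/1462 ≈ 107.5 kHz.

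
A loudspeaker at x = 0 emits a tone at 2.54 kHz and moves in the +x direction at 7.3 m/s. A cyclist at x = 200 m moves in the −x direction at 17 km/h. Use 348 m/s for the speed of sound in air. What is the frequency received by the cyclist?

17 km/h = 4.722 m/s.
The observer lies on the +x side, so the source is heading toward the observer and the observer is heading toward the source.
General Doppler shift: f' = f · (v + v_o)/(v − v_s).
f' = 2.54 × (348 + 4.722)/(348 − 7.3) = 2.54 × 352.72/340.7 ≈ 2.63 kHz.

2.63 kHz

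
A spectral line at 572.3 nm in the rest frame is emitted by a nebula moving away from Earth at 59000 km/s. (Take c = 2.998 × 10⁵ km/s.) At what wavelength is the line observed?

β = v/c = 59000/299800 = 0.1968.
Relativistic Doppler for wavelength: λ' = λ₀ · √((1 + β)/(1 − β)).
λ' = 572.3 × √(1.1968/0.8032) = 572.3 × 1.22067 ≈ 698.6 nm.

698.6 nm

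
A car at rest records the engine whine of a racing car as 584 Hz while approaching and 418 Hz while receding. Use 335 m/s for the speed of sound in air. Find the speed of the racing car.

f₁/f₂ = (v + v_s)/(v − v_s), so v_s = v · (f₁ − f₂)/(f₁ + f₂).
v_s = 335 × (584 − 418)/(584 + 418) = 335 × 166/1002 ≈ 55 m/s.

55 m/s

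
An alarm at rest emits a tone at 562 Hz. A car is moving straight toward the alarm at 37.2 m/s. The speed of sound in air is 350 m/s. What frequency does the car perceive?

622 Hz

Moving observer, stationary source: f' = f · (v + v_o)/v.
f' = 562 × (350 + 37.2)/350 = 562 × 387.2/350 ≈ 622 Hz.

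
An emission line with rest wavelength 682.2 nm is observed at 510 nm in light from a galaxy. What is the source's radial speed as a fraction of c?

0.283c

λ'/λ₀ = 0.7476 < 1 (blueshift), so the source is approaching.
λ'/λ₀ = √((1 − β)/(1 + β)) for an approaching source ⇒ β = (1 − r²)/(1 + r²) with r = λ'/λ₀.
β = (1 − 0.5589)/(1 + 0.5589) ≈ 0.283.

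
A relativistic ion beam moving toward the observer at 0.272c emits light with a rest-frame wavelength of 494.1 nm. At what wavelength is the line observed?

373.8 nm

Relativistic Doppler for wavelength: λ' = λ₀ · √((1 − β)/(1 + β)).
λ' = 494.1 × √(0.7280/1.2720) = 494.1 × 0.75652 ≈ 373.8 nm.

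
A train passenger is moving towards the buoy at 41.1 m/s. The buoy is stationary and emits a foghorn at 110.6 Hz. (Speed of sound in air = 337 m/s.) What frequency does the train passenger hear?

Moving observer, stationary source: f' = f · (v + v_o)/v.
f' = 110.6 × (337 + 41.1)/337 = 110.6 × 378.1/337 ≈ 124 Hz.

124 Hz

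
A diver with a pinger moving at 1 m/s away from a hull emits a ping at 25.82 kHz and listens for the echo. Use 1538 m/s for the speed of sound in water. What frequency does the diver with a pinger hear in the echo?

25.8 kHz

The hull receives the sound from a moving source: f₁ = f₀ · v/(v + v_e) = 25.82 × 1538/1539 ≈ 25.8 kHz.
On the return leg the diver with a pinger is a moving observer: f₂ = f₁ · (v − v_e)/v = 25.8 × 1537/1538 ≈ 25.8 kHz.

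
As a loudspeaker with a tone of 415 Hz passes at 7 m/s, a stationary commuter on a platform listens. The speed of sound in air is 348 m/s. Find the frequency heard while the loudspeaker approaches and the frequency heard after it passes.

424 Hz approaching; 407 Hz receding

Approaching: f₁ = f · v/(v − v_s) = 415 × 348/341 ≈ 424 Hz.
Receding: f₂ = f · v/(v + v_s) = 415 × 348/355 ≈ 407 Hz.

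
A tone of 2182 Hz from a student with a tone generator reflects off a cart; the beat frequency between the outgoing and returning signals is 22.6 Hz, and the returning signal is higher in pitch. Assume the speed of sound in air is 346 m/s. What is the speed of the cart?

1.78 m/s

Double Doppler shift off a moving reflector: f₂ = f₀ · (v + u)/(v − u) (u > 0 toward emitter).
Returning signal is higher, so f₂ = f₀ + Δf = 2182 + 22.6 = 2204.6 Hz.
Rearranging, u = v · (f₂ − f₀)/(f₂ + f₀) = 346 × 22.6/4386.6 ≈ 1.78 m/s.
So the cart is moving at 1.78 m/s toward the emitter.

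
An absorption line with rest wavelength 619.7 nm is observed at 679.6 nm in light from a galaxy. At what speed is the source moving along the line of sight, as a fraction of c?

0.092

λ'/λ₀ = 1.0967 > 1 (redshift), so the source is receding.
λ'/λ₀ = √((1 + β)/(1 − β)) for a receding source ⇒ β = (r² − 1)/(r² + 1) with r = λ'/λ₀.
β = (1.2027 − 1)/(1.2027 + 1) ≈ 0.092.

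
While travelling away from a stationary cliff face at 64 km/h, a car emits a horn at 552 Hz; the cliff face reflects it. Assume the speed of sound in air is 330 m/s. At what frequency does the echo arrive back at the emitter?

496 Hz

64 km/h = 17.78 m/s.
The cliff face receives the sound from a moving source: f₁ = f₀ · v/(v + v_e) = 552 × 330/347.78 ≈ 524 Hz.
On the return leg the car is a moving observer: f₂ = f₁ · (v − v_e)/v = 524 × 312.22/330 ≈ 496 Hz.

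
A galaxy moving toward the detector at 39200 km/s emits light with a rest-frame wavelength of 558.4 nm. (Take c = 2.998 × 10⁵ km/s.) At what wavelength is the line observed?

489.6 nm

β = v/c = 39200/299800 = 0.1308.
Relativistic Doppler for wavelength: λ' = λ₀ · √((1 − β)/(1 + β)).
λ' = 558.4 × √(0.8692/1.1308) = 558.4 × 0.87677 ≈ 489.6 nm.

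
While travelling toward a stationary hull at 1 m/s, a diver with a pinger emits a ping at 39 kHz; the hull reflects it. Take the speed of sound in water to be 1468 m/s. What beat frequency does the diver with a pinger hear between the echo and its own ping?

The hull receives the sound from a moving source: f₁ = f₀ · v/(v − v_e) = 39 × 1468/1467 ≈ 39.0266 kHz.
On the return leg the diver with a pinger is a moving observer: f₂ = f₁ · (v + v_e)/v = 39.0266 × 1469/1468 ≈ 39.0532 kHz.
Beat against the emitted tone (with f₀ = 39000 Hz): |f₂ − f₀| = 2v_e·f₀/(v − v_e) = 2 × 1 × 39000/1467 ≈ 53.2 Hz.

53.2 Hz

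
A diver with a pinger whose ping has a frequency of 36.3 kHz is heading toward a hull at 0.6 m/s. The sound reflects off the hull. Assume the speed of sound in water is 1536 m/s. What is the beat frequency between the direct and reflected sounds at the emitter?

The hull receives the sound from a moving source: f₁ = f₀ · v/(v − v_e) = 36.3 × 1536/1535.4 ≈ 36.3142 kHz.
On the return leg the diver with a pinger is a moving observer: f₂ = f₁ · (v + v_e)/v = 36.3142 × 1536.6/1536 ≈ 36.3284 kHz.
Equivalently f₂ = f₀ · (v + v_e)/(v − v_e).
Beat against the emitted tone (with f₀ = 36300 Hz): |f₂ − f₀| = 2v_e·f₀/(v − v_e) = 2 × 0.6 × 36300/1535.4 ≈ 28.4 Hz.

28.4 Hz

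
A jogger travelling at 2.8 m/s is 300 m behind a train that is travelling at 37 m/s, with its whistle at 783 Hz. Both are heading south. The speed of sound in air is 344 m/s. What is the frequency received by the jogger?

The jogger is behind, so the train is moving away from it while the jogger is moving toward the train.
Both move, so f' = f · (v + v_o)/(v + v_s).
f' = 783 × (344 + 2.8)/(344 + 37) = 783 × 346.8/381 ≈ 713 Hz.

713 Hz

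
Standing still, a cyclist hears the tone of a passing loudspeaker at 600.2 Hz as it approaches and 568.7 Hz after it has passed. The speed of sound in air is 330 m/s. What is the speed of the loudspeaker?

8.9 m/s

f₁/f₂ = (v + v_s)/(v − v_s), so v_s = v · (f₁ − f₂)/(f₁ + f₂).
v_s = 330 × (600.2 − 568.7)/(600.2 + 568.7) = 330 × 31.5/1168.9 ≈ 8.9 m/s.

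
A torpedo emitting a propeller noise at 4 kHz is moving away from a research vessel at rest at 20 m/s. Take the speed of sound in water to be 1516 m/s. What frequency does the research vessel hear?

With the source moving away from a stationary observer, f' = f · v/(v + v_s).
f' = 4 × 1516/(1516 + 20) = 4 × 1516/1536 ≈ 3.95 kHz.

3.95 kHz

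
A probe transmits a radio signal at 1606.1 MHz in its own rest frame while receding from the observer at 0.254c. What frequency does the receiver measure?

Relativistic Doppler for frequency: f' = f₀ · √((1 − β)/(1 + β)).
f' = 1606.1 × √(0.7460/1.2540) = 1606.1 × 0.77130 ≈ 1238.8 MHz.

1238.8 MHz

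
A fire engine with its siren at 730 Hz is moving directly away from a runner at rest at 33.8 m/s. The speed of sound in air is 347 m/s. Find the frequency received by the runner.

665 Hz

Only the source moves, away from the listener, so f' = f · v/(v + v_s).
f' = 730 × 347/(347 + 33.8) = 730 × 347/380.8 ≈ 665 Hz.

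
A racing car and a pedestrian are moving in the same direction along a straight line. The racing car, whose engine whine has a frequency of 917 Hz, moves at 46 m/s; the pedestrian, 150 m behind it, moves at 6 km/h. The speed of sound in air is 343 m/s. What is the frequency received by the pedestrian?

6 km/h = 1.667 m/s.
The pedestrian is behind, so the racing car is moving away from it while the pedestrian is moving toward the racing car.
General Doppler shift: f' = f · (v + v_o)/(v + v_s).
f' = 917 × (343 + 1.667)/(343 + 46) = 917 × 344.67/389 ≈ 812 Hz.

812 Hz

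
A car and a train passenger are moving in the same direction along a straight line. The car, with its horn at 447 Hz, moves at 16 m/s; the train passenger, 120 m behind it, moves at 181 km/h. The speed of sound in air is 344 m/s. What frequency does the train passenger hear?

490 Hz

181 km/h = 50.28 m/s.
The train passenger is behind, so the car is moving away from it while the train passenger is moving toward the car.
General Doppler shift: f' = f · (v + v_o)/(v + v_s).
f' = 447 × (344 + 50.28)/(344 + 16) = 447 × 394.28/360 ≈ 490 Hz.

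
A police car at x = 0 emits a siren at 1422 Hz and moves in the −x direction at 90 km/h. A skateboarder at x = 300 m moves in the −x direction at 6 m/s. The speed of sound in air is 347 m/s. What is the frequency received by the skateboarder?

1349 Hz

90 km/h = 25 m/s.
The observer lies on the +x side, so the source is heading away from the observer and the observer is heading toward the source.
General Doppler shift: f' = f · (v + v_o)/(v + v_s).
f' = 1422 × (347 + 6)/(347 + 25) = 1422 × 353/372 ≈ 1349 Hz.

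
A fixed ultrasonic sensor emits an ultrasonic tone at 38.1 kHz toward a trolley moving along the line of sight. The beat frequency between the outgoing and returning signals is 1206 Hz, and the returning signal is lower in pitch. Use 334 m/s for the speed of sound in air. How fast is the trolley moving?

5.4 m/s

Double Doppler shift off a moving reflector: f₂ = f₀ · (v + u)/(v − u) (u > 0 toward emitter).
Returning signal is lower, so f₂ = f₀ − Δf = 38100 − 1206 = 36894 Hz.
Rearranging, u = v · (f₂ − f₀)/(f₂ + f₀) = 334 × -1206/74994 ≈ -5.4 m/s.
So the trolley is moving at 5.4 m/s away from the emitter.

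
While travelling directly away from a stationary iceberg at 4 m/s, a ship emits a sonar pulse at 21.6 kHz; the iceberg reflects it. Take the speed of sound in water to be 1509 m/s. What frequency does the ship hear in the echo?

21.5 kHz

The iceberg receives the sound from a moving source: f₁ = f₀ · v/(v + v_e) = 21.6 × 1509/1513 ≈ 21.5 kHz.
On the return leg the ship is a moving observer: f₂ = f₁ · (v − v_e)/v = 21.5 × 1505/1509 ≈ 21.5 kHz.
Equivalently f₂ = f₀ · (v − v_e)/(v + v_e).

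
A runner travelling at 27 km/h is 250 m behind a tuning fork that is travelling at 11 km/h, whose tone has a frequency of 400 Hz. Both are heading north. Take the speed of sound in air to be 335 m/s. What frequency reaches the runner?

405 Hz

11 km/h = 3.056 m/s; 27 km/h = 7.5 m/s.
The runner is behind, so the tuning fork is moving away from it while the runner is moving toward the tuning fork.
With source receding and observer approaching, f' = f · (v + v_o)/(v + v_s).
f' = 400 × (335 + 7.5)/(335 + 3.056) = 400 × 342.5/338.06 ≈ 405 Hz.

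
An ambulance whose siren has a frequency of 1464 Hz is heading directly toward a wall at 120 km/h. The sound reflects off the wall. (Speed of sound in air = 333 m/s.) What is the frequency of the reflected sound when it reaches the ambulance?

1790 Hz

120 km/h = 33.33 m/s.
The wall receives the sound from a moving source: f₁ = f₀ · v/(v − v_e) = 1464 × 333/299.67 ≈ 1627 Hz.
On the return leg the ambulance is a moving observer: f₂ = f₁ · (v + v_e)/v = 1627 × 366.33/333 ≈ 1790 Hz.
Equivalently f₂ = f₀ · (v + v_e)/(v − v_e).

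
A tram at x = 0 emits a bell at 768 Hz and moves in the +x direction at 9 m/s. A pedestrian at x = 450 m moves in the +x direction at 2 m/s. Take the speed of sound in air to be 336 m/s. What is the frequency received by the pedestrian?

The observer lies on the +x side, so the source is heading toward the observer and the observer is heading away from the source.
Both move, so f' = f · (v − v_o)/(v − v_s).
f' = 768 × (336 − 2)/(336 − 9) = 768 × 334/327 ≈ 784 Hz.

784 Hz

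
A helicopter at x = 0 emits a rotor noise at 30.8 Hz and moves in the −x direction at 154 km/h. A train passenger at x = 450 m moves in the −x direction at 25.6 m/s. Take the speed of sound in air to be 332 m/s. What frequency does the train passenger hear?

29.4 Hz

154 km/h = 42.78 m/s.
The observer lies on the +x side, so the source is heading away from the observer and the observer is heading toward the source.
With source receding and observer approaching, f' = f · (v + v_o)/(v + v_s).
f' = 30.8 × (332 + 25.6)/(332 + 42.78) = 30.8 × 357.6/374.78 ≈ 29.4 Hz.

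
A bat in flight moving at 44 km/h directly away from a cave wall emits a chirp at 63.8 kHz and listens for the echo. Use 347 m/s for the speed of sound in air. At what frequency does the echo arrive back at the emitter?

44 km/h = 12.22 m/s.
The cave wall receives the sound from a moving source: f₁ = f₀ · v/(v + v_e) = 63.8 × 347/359.22 ≈ 61.6 kHz.
On the return leg the bat in flight is a moving observer: f₂ = f₁ · (v − v_e)/v = 61.6 × 334.78/347 ≈ 59.5 kHz.
Equivalently f₂ = f₀ · (v − v_e)/(v + v_e).

59.5 kHz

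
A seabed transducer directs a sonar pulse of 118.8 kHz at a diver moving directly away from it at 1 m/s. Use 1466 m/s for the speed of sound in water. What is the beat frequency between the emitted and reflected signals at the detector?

162 Hz

At the diver (a moving observer), f₁ = f₀ · (v − u)/v = 118.8 × 1465/1466 ≈ 118.7190 kHz.
The reflection then acts as a moving source: f₂ = f₁ · v/(v + u) ≈ 118.6380 kHz.
Equivalently f₂ = f₀ · (v − u)/(v + u).
Beat frequency (with f₀ = 118800 Hz): |f₂ − f₀| = 2u·f₀/(v + u) = 2 × 1 × 118800/1467 ≈ 162 Hz.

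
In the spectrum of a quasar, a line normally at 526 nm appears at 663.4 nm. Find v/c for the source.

λ'/λ₀ = 1.2612 > 1 (redshift), so the source is receding.
λ'/λ₀ = √((1 + β)/(1 − β)) for a receding source ⇒ β = (r² − 1)/(r² + 1) with r = λ'/λ₀.
β = (1.5907 − 1)/(1.5907 + 1) ≈ 0.228.

0.228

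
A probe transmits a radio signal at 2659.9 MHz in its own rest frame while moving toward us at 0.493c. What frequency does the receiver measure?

4564.5 MHz

Relativistic Doppler for frequency: f' = f₀ · √((1 + β)/(1 − β)).
f' = 2659.9 × √(1.4930/0.5070) = 2659.9 × 1.71603 ≈ 4564.5 MHz.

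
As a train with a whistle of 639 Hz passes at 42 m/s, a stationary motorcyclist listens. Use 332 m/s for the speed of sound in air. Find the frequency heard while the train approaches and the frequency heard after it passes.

Approaching: f₁ = f · v/(v − v_s) = 639 × 332/290 ≈ 732 Hz.
Receding: f₂ = f · v/(v + v_s) = 639 × 332/374 ≈ 567 Hz.

732 Hz approaching; 567 Hz receding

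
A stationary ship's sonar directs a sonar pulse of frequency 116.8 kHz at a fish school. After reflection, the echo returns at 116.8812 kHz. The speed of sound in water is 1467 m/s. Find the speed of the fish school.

0.51 m/s

Double Doppler shift off a moving reflector: f₂ = f₀ · (v + u)/(v − u) (u > 0 toward emitter).
Rearranging, u = v · (f₂ − f₀)/(f₂ + f₀) = 1467 × 0.0812/233.6812 ≈ 0.51 m/s.
So the fish school is moving at 0.51 m/s toward the emitter.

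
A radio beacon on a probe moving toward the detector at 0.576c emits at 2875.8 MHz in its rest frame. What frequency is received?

Relativistic Doppler for frequency: f' = f₀ · √((1 + β)/(1 − β)).
f' = 2875.8 × √(1.5760/0.4240) = 2875.8 × 1.92795 ≈ 5544.4 MHz.

5544.4 MHz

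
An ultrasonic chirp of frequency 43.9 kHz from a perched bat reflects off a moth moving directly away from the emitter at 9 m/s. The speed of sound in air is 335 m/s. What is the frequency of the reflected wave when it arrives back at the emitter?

41.6 kHz

At the moth (a moving observer), f₁ = f₀ · (v − u)/v = 43.9 × 326/335 ≈ 42.7 kHz.
On reflection it acts as a source moving away from the stationary detector: f₂ = f₁ · v/(v + u) = 42.7 × 335/344 ≈ 41.6 kHz.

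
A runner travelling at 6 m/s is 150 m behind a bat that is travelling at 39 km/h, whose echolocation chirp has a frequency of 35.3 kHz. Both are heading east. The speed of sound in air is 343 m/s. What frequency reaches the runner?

34.8 kHz

39 km/h = 10.83 m/s.
The runner is behind, so the bat is moving away from it while the runner is moving toward the bat.
With source receding and observer approaching, f' = f · (v + v_o)/(v + v_s).
f' = 35.3 × (343 + 6)/(343 + 10.83) = 35.3 × 349/353.83 ≈ 34.8 kHz.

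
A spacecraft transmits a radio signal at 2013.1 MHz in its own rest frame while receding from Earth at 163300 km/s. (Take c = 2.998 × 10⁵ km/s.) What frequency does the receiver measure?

1092.9 MHz

β = v/c = 163300/299800 = 0.5447.
Relativistic Doppler for frequency: f' = f₀ · √((1 − β)/(1 + β)).
f' = 2013.1 × √(0.4553/1.5447) = 2013.1 × 0.54291 ≈ 1092.9 MHz.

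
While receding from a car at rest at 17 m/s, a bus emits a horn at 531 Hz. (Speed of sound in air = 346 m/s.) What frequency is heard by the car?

506 Hz

Only the source moves, away from the listener, so f' = f · v/(v + v_s).
f' = 531 × 346/(346 + 17) = 531 × 346/363 ≈ 506 Hz.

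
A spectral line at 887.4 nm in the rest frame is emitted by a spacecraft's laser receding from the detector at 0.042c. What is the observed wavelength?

925.5 nm

Relativistic Doppler for wavelength: λ' = λ₀ · √((1 + β)/(1 − β)).
λ' = 887.4 × √(1.0420/0.9580) = 887.4 × 1.04292 ≈ 925.5 nm.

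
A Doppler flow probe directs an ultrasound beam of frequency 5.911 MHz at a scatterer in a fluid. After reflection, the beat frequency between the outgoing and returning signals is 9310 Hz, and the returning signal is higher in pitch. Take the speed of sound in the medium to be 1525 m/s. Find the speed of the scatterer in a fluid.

Double Doppler shift off a moving reflector: f₂ = f₀ · (v + u)/(v − u) (u > 0 toward emitter).
Returning signal is higher, so f₂ = f₀ + Δf = 5911000 + 9310 = 5920310 Hz.
Rearranging, u = v · (f₂ − f₀)/(f₂ + f₀) = 1525 × 9310/11831310 ≈ 1.20 m/s.
So the scatterer in a fluid is moving at 1.20 m/s toward the emitter.

1.20 m/s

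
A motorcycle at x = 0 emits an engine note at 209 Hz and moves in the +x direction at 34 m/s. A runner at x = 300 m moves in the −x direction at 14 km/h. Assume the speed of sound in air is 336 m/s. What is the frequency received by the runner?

14 km/h = 3.889 m/s.
The observer lies on the +x side, so the source is heading toward the observer and the observer is heading toward the source.
With source approaching and observer approaching, f' = f · (v + v_o)/(v − v_s).
f' = 209 × (336 + 3.889)/(336 − 34) = 209 × 339.89/302 ≈ 235 Hz.

235 Hz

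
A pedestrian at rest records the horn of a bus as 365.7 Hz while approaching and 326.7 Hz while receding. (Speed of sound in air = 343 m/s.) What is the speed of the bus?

19.3 m/s

f₁/f₂ = (v + v_s)/(v − v_s), so v_s = v · (f₁ − f₂)/(f₁ + f₂).
v_s = 343 × (365.7 − 326.7)/(365.7 + 326.7) = 343 × 39.0/692.4 ≈ 19.3 m/s.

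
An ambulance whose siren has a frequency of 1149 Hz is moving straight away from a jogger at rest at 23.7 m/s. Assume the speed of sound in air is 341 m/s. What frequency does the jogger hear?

Only the source moves, away from the listener, so f' = f · v/(v + v_s).
f' = 1149 × 341/(341 + 23.7) = 1149 × 341/364.7 ≈ 1074 Hz.

1074 Hz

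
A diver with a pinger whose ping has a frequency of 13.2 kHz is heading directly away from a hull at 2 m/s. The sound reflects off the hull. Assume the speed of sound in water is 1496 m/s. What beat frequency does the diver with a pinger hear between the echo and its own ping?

The hull receives the sound from a moving source: f₁ = f₀ · v/(v + v_e) = 13.2 × 1496/1498 ≈ 13.1824 kHz.
On the return leg the diver with a pinger is a moving observer: f₂ = f₁ · (v − v_e)/v = 13.1824 × 1494/1496 ≈ 13.1648 kHz.
Beat against the emitted tone (with f₀ = 13200 Hz): |f₂ − f₀| = 2v_e·f₀/(v + v_e) = 2 × 2 × 13200/1498 ≈ 35.2 Hz.

35.2 Hz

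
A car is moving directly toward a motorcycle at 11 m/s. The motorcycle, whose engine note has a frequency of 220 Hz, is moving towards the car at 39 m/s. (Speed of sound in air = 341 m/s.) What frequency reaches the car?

256 Hz

General Doppler shift: f' = f · (v + v_o)/(v − v_s).
f' = 220 × (341 + 11)/(341 − 39) = 220 × 352/302 ≈ 256 Hz.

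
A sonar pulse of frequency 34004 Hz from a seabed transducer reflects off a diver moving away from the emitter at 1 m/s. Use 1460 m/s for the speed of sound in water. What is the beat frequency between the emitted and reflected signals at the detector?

At the diver (a moving observer), f₁ = f₀ · (v − u)/v = 34004 × 1459/1460 ≈ 33980.7 Hz.
On reflection it acts as a source moving away from the stationary detector: f₂ = f₁ · v/(v + u) = 33980.7 × 1460/1461 ≈ 33957.5 Hz.
Beat frequency: |f₂ − f₀| = 2u·f₀/(v + u) = 2 × 1 × 34004/1461 ≈ 46.5 Hz.

46.5 Hz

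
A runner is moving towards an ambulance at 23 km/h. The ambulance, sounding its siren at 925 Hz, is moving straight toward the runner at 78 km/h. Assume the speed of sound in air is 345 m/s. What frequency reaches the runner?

78 km/h = 21.67 m/s; 23 km/h = 6.389 m/s.
Both move, so f' = f · (v + v_o)/(v − v_s).
f' = 925 × (345 + 6.389)/(345 − 21.67) = 925 × 351.39/323.33 ≈ 1005 Hz.

1005 Hz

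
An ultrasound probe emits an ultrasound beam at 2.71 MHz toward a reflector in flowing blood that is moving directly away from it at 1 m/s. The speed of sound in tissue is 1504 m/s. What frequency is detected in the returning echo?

At the reflector in flowing blood (a moving observer), f₁ = f₀ · (v − u)/v = 2.71 × 1503/1504 ≈ 2.708 MHz.
On reflection it acts as a source moving away from the stationary detector: f₂ = f₁ · v/(v + u) = 2.708 × 1504/1505 ≈ 2.706 MHz.

2.706 MHz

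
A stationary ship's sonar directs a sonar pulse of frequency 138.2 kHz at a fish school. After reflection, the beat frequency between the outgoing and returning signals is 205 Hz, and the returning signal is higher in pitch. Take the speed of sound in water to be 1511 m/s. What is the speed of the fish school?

Double Doppler shift off a moving reflector: f₂ = f₀ · (v + u)/(v − u) (u > 0 toward emitter).
Returning signal is higher, so f₂ = f₀ + Δf = 138200 + 205 = 138405 Hz.
Rearranging, u = v · (f₂ − f₀)/(f₂ + f₀) = 1511 × 205/276605 ≈ 1.12 m/s.
So the fish school is moving at 1.12 m/s toward the emitter.

1.12 m/s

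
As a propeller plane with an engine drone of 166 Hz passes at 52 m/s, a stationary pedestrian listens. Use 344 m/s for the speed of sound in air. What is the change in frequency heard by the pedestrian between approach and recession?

Approaching: f₁ = f · v/(v − v_s) = 166 × 344/292 ≈ 195.6 Hz.
Receding: f₂ = f · v/(v + v_s) = 166 × 344/396 ≈ 144.2 Hz.
Drop: f₁ − f₂ = 2f·v·v_s/(v² − v_s²) = 2 × 166 × 344 × 52/(344² − 52²) ≈ 51.4 Hz.

51.4 Hz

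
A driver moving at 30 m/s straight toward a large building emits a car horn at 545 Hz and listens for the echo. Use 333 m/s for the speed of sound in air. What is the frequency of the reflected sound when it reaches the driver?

The large building receives the sound from a moving source: f₁ = f₀ · v/(v − v_e) = 545 × 333/303 ≈ 599 Hz.
On the return leg the driver is a moving observer: f₂ = f₁ · (v + v_e)/v = 599 × 363/333 ≈ 653 Hz.
Equivalently f₂ = f₀ · (v + v_e)/(v − v_e).

653 Hz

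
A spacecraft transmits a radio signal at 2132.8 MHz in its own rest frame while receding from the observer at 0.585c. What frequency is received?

Relativistic Doppler for frequency: f' = f₀ · √((1 − β)/(1 + β)).
f' = 2132.8 × √(0.4150/1.5850) = 2132.8 × 0.51169 ≈ 1091.3 MHz.

1091.3 MHz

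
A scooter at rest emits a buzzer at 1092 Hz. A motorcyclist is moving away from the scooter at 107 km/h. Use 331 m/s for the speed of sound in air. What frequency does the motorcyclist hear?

107 km/h = 29.72 m/s.
Moving observer, stationary source: f' = f · (v − v_o)/v.
f' = 1092 × (331 − 29.72)/331 = 1092 × 301.28/331 ≈ 994 Hz.

994 Hz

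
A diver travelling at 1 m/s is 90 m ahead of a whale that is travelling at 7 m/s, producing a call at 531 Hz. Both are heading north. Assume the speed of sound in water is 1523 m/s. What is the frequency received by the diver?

533 Hz

The diver is ahead, so the whale is moving toward it while the diver is moving away from the whale.
Both move, so f' = f · (v − v_o)/(v − v_s).
f' = 531 × (1523 − 1)/(1523 − 7) = 531 × 1522/1516 ≈ 533 Hz.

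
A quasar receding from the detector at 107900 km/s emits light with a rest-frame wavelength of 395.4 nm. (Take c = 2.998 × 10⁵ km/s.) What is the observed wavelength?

β = v/c = 107900/299800 = 0.3599.
Relativistic Doppler for wavelength: λ' = λ₀ · √((1 + β)/(1 − β)).
λ' = 395.4 × √(1.3599/0.6401) = 395.4 × 1.45758 ≈ 576.3 nm.

576.3 nm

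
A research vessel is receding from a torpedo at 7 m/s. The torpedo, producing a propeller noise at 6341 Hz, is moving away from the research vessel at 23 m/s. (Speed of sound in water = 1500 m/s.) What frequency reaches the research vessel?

6216 Hz

With source receding and observer receding, f' = f · (v − v_o)/(v + v_s).
f' = 6341 × (1500 − 7)/(1500 + 23) = 6341 × 1493/1523 ≈ 6216 Hz.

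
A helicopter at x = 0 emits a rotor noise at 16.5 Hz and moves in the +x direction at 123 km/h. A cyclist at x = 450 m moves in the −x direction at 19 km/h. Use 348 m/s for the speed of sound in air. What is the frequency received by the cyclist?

123 km/h = 34.17 m/s; 19 km/h = 5.278 m/s.
The observer lies on the +x side, so the source is heading toward the observer and the observer is heading toward the source.
General Doppler shift: f' = f · (v + v_o)/(v − v_s).
f' = 16.5 × (348 + 5.278)/(348 − 34.17) = 16.5 × 353.28/313.83 ≈ 18.6 Hz.

18.6 Hz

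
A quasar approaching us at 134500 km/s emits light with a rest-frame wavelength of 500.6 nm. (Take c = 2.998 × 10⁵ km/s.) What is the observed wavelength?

308.8 nm

β = v/c = 134500/299800 = 0.4486.
Relativistic Doppler for wavelength: λ' = λ₀ · √((1 − β)/(1 + β)).
λ' = 500.6 × √(0.5514/1.4486) = 500.6 × 0.61694 ≈ 308.8 nm.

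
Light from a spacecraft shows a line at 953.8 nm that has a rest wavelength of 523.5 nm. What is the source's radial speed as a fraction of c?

λ'/λ₀ = 1.8220 > 1 (redshift), so the source is receding.
λ'/λ₀ = √((1 + β)/(1 − β)) for a receding source ⇒ β = (r² − 1)/(r² + 1) with r = λ'/λ₀.
β = (3.3196 − 1)/(3.3196 + 1) ≈ 0.537.

0.537c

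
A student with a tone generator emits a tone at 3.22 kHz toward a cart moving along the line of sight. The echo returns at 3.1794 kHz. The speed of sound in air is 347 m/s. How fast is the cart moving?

2.20 m/s

Double Doppler shift off a moving reflector: f₂ = f₀ · (v + u)/(v − u) (u > 0 toward emitter).
Rearranging, u = v · (f₂ − f₀)/(f₂ + f₀) = 347 × -0.0406/6.3994 ≈ -2.20 m/s.
So the cart is moving at 2.20 m/s away from the emitter.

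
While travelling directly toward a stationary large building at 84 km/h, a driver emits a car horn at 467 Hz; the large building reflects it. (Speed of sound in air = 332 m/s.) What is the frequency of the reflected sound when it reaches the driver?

84 km/h = 23.33 m/s.
The large building receives the sound from a moving source: f₁ = f₀ · v/(v − v_e) = 467 × 332/308.67 ≈ 502 Hz.
On the return leg the driver is a moving observer: f₂ = f₁ · (v + v_e)/v = 502 × 355.33/332 ≈ 538 Hz.
Equivalently f₂ = f₀ · (v + v_e)/(v − v_e).

538 Hz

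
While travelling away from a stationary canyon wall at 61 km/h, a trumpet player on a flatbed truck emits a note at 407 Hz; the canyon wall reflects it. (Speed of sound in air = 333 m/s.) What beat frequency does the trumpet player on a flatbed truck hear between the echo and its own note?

61 km/h = 16.94 m/s.
The canyon wall receives the sound from a moving source: f₁ = f₀ · v/(v + v_e) = 407 × 333/349.94 ≈ 387.3 Hz.
On the return leg the trumpet player on a flatbed truck is a moving observer: f₂ = f₁ · (v − v_e)/v = 387.3 × 316.06/333 ≈ 367.6 Hz.
Beat against the emitted tone: |f₂ − f₀| = 2v_e·f₀/(v + v_e) = 2 × 16.94 × 407/349.94 ≈ 39.4 Hz.

39.4 Hz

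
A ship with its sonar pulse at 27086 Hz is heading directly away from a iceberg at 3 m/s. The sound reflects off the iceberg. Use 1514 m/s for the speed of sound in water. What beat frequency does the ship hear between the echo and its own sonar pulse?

107 Hz

The iceberg receives the sound from a moving source: f₁ = f₀ · v/(v + v_e) = 27086 × 1514/1517 ≈ 27032.4 Hz.
On the return leg the ship is a moving observer: f₂ = f₁ · (v − v_e)/v = 27032.4 × 1511/1514 ≈ 26978.9 Hz.
Beat against the emitted tone: |f₂ − f₀| = 2v_e·f₀/(v + v_e) = 2 × 3 × 27086/1517 ≈ 107 Hz.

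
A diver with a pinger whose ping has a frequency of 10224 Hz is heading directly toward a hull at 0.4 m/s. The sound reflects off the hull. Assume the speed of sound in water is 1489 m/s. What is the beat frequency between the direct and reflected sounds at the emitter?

The hull receives the sound from a moving source: f₁ = f₀ · v/(v − v_e) = 10224 × 1489/1488.6 ≈ 10226.75 Hz.
On the return leg the diver with a pinger is a moving observer: f₂ = f₁ · (v + v_e)/v = 10226.75 × 1489.4/1489 ≈ 10229.49 Hz.
Equivalently f₂ = f₀ · (v + v_e)/(v − v_e).
Beat against the emitted tone: |f₂ − f₀| = 2v_e·f₀/(v − v_e) = 2 × 0.4 × 10224/1488.6 ≈ 5.49 Hz.

5.49 Hz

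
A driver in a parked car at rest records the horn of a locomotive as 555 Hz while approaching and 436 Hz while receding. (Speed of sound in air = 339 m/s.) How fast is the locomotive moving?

41 m/s

f₁/f₂ = (v + v_s)/(v − v_s), so v_s = v · (f₁ − f₂)/(f₁ + f₂).
v_s = 339 × (555 − 436)/(555 + 436) = 339 × 119/991 ≈ 41 m/s.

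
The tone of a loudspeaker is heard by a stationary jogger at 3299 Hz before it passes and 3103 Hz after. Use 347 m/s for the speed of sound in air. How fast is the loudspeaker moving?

f₁/f₂ = (v + v_s)/(v − v_s), so v_s = v · (f₁ − f₂)/(f₁ + f₂).
v_s = 347 × (3299 − 3103)/(3299 + 3103) = 347 × 196/6402 ≈ 10.6 m/s.

10.6 m/s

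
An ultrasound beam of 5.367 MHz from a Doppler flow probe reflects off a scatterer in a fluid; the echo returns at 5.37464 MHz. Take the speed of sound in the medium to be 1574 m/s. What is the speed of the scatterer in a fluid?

Double Doppler shift off a moving reflector: f₂ = f₀ · (v + u)/(v − u) (u > 0 toward emitter).
Rearranging, u = v · (f₂ − f₀)/(f₂ + f₀) = 1574 × 0.00764/10.74164 ≈ 1.12 m/s.
So the scatterer in a fluid is moving at 1.12 m/s toward the emitter.

1.12 m/s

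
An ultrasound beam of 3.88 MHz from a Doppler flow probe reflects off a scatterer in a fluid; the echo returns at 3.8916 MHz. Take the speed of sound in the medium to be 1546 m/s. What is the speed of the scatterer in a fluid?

Double Doppler shift off a moving reflector: f₂ = f₀ · (v + u)/(v − u) (u > 0 toward emitter).
Rearranging, u = v · (f₂ − f₀)/(f₂ + f₀) = 1546 × 0.0116/7.7716 ≈ 2.31 m/s.
So the scatterer in a fluid is moving at 2.31 m/s toward the emitter.

2.31 m/s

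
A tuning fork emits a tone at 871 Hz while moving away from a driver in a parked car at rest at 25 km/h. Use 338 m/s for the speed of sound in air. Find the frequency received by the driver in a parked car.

853 Hz

25 km/h = 6.944 m/s.
With the source moving away from a stationary observer, f' = f · v/(v + v_s).
f' = 871 × 338/(338 + 6.944) = 871 × 338/344.9 ≈ 853 Hz.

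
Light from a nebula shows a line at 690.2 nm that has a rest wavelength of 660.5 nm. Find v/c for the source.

0.044

λ'/λ₀ = 1.0450 > 1 (redshift), so the source is receding.
λ'/λ₀ = √((1 + β)/(1 − β)) for a receding source ⇒ β = (r² − 1)/(r² + 1) with r = λ'/λ₀.
β = (1.0920 − 1)/(1.0920 + 1) ≈ 0.044.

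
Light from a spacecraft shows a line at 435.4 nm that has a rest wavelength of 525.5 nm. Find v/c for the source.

0.186

λ'/λ₀ = 0.8285 < 1 (blueshift), so the source is approaching.
λ'/λ₀ = √((1 − β)/(1 + β)) for an approaching source ⇒ β = (1 − r²)/(1 + r²) with r = λ'/λ₀.
β = (1 − 0.6865)/(1 + 0.6865) ≈ 0.186.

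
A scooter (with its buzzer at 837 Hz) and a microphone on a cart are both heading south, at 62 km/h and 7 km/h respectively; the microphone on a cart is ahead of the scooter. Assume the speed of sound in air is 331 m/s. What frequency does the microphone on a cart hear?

62 km/h = 17.22 m/s; 7 km/h = 1.944 m/s.
The microphone on a cart is ahead, so the scooter is moving toward it while the microphone on a cart is moving away from the scooter.
With source approaching and observer receding, f' = f · (v − v_o)/(v − v_s).
f' = 837 × (331 − 1.944)/(331 − 17.22) = 837 × 329.06/313.78 ≈ 878 Hz.

878 Hz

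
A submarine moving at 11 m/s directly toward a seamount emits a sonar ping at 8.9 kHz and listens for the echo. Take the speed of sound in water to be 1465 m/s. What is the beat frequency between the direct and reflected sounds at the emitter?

The seamount receives the sound from a moving source: f₁ = f₀ · v/(v − v_e) = 8.9 × 1465/1454 ≈ 8.9673 kHz.
On the return leg the submarine is a moving observer: f₂ = f₁ · (v + v_e)/v = 8.9673 × 1476/1465 ≈ 9.0347 kHz.
Equivalently f₂ = f₀ · (v + v_e)/(v − v_e).
Beat against the emitted tone (with f₀ = 8900 Hz): |f₂ − f₀| = 2v_e·f₀/(v − v_e) = 2 × 11 × 8900/1454 ≈ 135 Hz.

135 Hz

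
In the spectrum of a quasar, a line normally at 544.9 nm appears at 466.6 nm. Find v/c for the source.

0.154c

λ'/λ₀ = 0.8563 < 1 (blueshift), so the source is approaching.
λ'/λ₀ = √((1 − β)/(1 + β)) for an approaching source ⇒ β = (1 − r²)/(1 + r²) with r = λ'/λ₀.
β = (1 − 0.7333)/(1 + 0.7333) ≈ 0.154.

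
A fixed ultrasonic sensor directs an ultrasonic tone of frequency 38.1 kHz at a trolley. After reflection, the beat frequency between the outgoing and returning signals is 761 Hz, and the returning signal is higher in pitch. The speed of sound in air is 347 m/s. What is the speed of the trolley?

Double Doppler shift off a moving reflector: f₂ = f₀ · (v + u)/(v − u) (u > 0 toward emitter).
Returning signal is higher, so f₂ = f₀ + Δf = 38100 + 761 = 38861 Hz.
Rearranging, u = v · (f₂ − f₀)/(f₂ + f₀) = 347 × 761/76961 ≈ 3.4 m/s.
So the trolley is moving at 3.4 m/s toward the emitter.

3.4 m/s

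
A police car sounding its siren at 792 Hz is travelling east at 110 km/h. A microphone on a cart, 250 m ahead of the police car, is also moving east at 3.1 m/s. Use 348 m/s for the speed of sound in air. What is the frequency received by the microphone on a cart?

860 Hz

110 km/h = 30.56 m/s.
The microphone on a cart is ahead, so the police car is moving toward it while the microphone on a cart is moving away from the police car.
With source approaching and observer receding, f' = f · (v − v_o)/(v − v_s).
f' = 792 × (348 − 3.1)/(348 − 30.56) = 792 × 344.9/317.44 ≈ 860 Hz.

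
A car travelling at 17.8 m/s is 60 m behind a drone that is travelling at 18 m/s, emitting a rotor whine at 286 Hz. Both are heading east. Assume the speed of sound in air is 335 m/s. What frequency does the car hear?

286 Hz

The car is behind, so the drone is moving away from it while the car is moving toward the drone.
With source receding and observer approaching, f' = f · (v + v_o)/(v + v_s).
f' = 286 × (335 + 17.8)/(335 + 18) = 286 × 352.8/353 ≈ 286 Hz.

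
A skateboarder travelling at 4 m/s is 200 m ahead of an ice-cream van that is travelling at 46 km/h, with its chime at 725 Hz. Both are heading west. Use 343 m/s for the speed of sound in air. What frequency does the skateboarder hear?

46 km/h = 12.78 m/s.
The skateboarder is ahead, so the ice-cream van is moving toward it while the skateboarder is moving away from the ice-cream van.
With source approaching and observer receding, f' = f · (v − v_o)/(v − v_s).
f' = 725 × (343 − 4)/(343 − 12.78) = 725 × 339/330.22 ≈ 744 Hz.

744 Hz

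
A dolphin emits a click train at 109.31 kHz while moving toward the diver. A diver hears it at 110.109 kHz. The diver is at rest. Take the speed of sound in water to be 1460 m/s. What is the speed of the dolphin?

f' = f · v/(v − v_s) ⇒ v_s = v · |1 − f/f'|.
v_s = 1460 × |1 − 109.31/110.109| = 1460 × 0.007256 ≈ 10.6 m/s.

10.6 m/s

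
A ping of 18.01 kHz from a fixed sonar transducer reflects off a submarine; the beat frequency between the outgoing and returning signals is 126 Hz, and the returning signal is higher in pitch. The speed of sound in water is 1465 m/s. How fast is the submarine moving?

Double Doppler shift off a moving reflector: f₂ = f₀ · (v + u)/(v − u) (u > 0 toward emitter).
Returning signal is higher, so f₂ = f₀ + Δf = 18010 + 126 = 18136 Hz.
Rearranging, u = v · (f₂ − f₀)/(f₂ + f₀) = 1465 × 126/36146 ≈ 5.1 m/s.
So the submarine is moving at 5.1 m/s toward the emitter.

5.1 m/s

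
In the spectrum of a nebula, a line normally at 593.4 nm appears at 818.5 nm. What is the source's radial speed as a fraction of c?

λ'/λ₀ = 1.3793 > 1 (redshift), so the source is receding.
λ'/λ₀ = √((1 + β)/(1 − β)) for a receding source ⇒ β = (r² − 1)/(r² + 1) with r = λ'/λ₀.
β = (1.9026 − 1)/(1.9026 + 1) ≈ 0.311.

0.311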